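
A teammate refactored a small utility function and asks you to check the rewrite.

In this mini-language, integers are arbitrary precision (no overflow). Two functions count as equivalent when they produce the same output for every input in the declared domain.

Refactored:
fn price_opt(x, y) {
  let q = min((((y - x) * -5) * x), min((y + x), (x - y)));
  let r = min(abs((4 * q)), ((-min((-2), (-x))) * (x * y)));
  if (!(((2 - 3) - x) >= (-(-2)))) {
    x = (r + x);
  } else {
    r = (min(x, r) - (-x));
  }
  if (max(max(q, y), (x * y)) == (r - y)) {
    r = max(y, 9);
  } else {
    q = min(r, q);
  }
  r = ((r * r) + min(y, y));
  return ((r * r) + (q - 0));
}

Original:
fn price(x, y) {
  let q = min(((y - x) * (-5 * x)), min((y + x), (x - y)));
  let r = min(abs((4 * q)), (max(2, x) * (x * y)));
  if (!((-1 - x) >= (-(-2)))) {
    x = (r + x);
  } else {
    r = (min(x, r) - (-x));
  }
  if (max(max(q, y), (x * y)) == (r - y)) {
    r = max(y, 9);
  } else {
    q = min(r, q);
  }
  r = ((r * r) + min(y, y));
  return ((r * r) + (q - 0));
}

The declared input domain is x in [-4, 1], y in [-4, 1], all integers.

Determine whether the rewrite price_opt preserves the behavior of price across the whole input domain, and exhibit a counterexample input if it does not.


This is a faithful refactor — min/max/abs usage differs, and constant usage differs, and arithmetic usage differs, but the computed results match everywhere.
Tracing x=-3, y=-1: price: q = -4; r = 6; (!((-1 - x) >= (-(-2)))) -> false; r = -6; (max(max(q, y), (x * y)) == (r - y)) -> false; q = -6; r = 35; return 1219 | price_opt: q = -4; r = 6; (!(((2 - 3) - x) >= (-(-2)))) -> false; r = -6; (max(max(q, y), (x * y)) == (r - y)) -> false; q = -6; r = 35; return 1219 — matching result 1219.
Checked all 36 inputs in the declared domain: the outputs agree on every one.
verdict: equivalent


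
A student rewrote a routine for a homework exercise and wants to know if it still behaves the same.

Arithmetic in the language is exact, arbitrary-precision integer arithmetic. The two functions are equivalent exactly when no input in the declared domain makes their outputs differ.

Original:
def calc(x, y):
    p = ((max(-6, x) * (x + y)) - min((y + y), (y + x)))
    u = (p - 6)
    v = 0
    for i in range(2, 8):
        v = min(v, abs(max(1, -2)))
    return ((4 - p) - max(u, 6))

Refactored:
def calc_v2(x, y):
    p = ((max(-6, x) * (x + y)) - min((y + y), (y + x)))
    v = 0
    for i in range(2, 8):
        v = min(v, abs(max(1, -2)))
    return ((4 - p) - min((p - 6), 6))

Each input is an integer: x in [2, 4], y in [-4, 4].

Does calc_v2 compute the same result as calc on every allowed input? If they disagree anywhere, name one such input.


These are not equivalent — on x=2, y=-4 the outputs split (-6 vs 2).
calc: p=4, then u=-2, then v=0, then (i=2), then v=0, then (i=3), then v=0, then (i=4), then v=0, then (i=5), then v=0, then (i=6), then v=0, then (i=7), then v=0, then returns -6
calc_v2: p=4, then v=0, then (i=2), then v=0, then (i=3), then v=0, then (i=4), then v=0, then (i=5), then v=0, then (i=6), then v=0, then (i=7), then v=0, then returns 2
verdict: not equivalent; witness: x=2, y=-4


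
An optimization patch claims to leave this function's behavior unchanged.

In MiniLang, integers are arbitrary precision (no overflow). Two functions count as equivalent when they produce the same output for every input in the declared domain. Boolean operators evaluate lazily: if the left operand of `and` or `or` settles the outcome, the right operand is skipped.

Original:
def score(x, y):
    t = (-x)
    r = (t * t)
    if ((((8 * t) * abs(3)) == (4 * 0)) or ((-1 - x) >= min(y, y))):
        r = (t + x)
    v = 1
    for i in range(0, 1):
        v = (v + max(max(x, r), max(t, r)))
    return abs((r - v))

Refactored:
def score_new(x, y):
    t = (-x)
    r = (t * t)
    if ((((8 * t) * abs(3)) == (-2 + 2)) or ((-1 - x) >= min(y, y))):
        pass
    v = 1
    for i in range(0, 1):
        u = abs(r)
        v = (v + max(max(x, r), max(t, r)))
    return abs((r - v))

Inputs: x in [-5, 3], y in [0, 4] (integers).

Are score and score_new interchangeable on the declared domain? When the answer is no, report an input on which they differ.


These are not equivalent — on x=-5, y=0 the outputs split (6 vs 1).
score: t = 5; r = 25; ((((8 * t) * abs(3)) == (4 * 0)) or ((-1 - x) >= min(y, y))) -> true; r = 0; v = 1; [i=0]; v = 6; return 6
score_new: t = 5; r = 25; ((((8 * t) * abs(3)) == (-2 + 2)) or ((-1 - x) >= min(y, y))) -> true; v = 1; [i=0]; u = 25; v = 26; return 1
verdict: not equivalent; witness: x=-5, y=0


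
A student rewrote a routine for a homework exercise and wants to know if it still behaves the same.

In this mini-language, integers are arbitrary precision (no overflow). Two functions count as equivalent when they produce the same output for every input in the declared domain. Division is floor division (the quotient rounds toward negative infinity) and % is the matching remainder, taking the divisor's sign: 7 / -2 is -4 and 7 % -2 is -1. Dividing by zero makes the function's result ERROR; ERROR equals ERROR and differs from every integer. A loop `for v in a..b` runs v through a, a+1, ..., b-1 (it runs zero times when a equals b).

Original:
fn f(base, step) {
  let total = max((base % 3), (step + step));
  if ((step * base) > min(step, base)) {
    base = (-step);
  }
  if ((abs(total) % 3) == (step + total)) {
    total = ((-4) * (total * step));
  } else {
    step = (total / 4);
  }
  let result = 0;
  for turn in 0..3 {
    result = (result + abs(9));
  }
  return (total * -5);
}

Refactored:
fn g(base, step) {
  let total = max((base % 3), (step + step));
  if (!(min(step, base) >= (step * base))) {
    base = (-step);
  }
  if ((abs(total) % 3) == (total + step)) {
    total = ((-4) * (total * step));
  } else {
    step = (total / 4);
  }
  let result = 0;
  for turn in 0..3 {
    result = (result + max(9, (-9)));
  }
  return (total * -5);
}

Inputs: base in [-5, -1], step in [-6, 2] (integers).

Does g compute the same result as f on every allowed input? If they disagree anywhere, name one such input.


Comparing the listings, the differences include: comparison usage differs, plus min/max/abs usage differs, plus constant usage differs, plus boolean connective usage differs.
One worked example (base=-4, step=-4) — f: total := 2 | ((step * base) > min(step, base)): true | base := 4 | ((abs(total) % 3) == (step + total)): false | step := 0 | result := 0 | iter turn=0: | result := 9 | iter turn=1: | result := 18 | iter turn=2: | result := 27 | result -10; g: total := 2 | (!(min(step, base) >= (step * base))): true | base := 4 | ((abs(total) % 3) == (total + step)): false | step := 0 | result := 0 | iter turn=0: | result := 9 | iter turn=1: | result := 18 | iter turn=2: | result := 27 | result -10; agreement on -10.
Every one of the 45 inputs gives matching results.
verdict: equivalent


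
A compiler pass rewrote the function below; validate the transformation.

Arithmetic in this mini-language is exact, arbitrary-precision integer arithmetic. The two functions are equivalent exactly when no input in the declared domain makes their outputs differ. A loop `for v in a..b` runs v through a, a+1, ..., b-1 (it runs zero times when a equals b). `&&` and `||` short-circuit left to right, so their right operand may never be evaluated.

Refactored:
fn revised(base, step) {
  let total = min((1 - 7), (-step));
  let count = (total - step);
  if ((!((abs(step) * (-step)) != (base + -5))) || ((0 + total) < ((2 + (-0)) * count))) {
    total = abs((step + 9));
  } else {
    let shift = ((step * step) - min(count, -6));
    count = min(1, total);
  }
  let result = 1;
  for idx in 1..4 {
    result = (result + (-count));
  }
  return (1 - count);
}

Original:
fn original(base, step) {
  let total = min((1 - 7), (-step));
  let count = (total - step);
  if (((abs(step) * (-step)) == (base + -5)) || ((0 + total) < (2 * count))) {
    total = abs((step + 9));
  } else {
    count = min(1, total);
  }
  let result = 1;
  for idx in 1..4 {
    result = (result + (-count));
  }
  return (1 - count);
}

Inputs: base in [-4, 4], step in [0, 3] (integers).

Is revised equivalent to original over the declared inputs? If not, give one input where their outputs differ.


Reading the diff, among the changes: constant usage differs, and arithmetic usage differs, and statement counts differ, and comparison usage differs, and boolean connective usage differs, and local variable names differ, and min/max/abs usage differs.
Tracing base=-3, step=1: original: total=-6, then count=-7, then (((abs(step) * (-step)) == (base + -5)) || ((0 + total) < (2 * count))) is false, then count=-6, then result=1, then (idx=1), then result=7, then (idx=2), then result=13, then (idx=3), then result=19, then returns 7 | revised: total=-6, then count=-7, then ((!((abs(step) * (-step)) != (base + -5))) || ((0 + total) < ((2 + (-0)) * count))) is false, then shift=8, then count=-6, then result=1, then (idx=1), then result=7, then (idx=2), then result=13, then (idx=3), then result=19, then returns 7 — matching result 7.
Sweeping the whole domain (36 inputs) finds no disagreement.
verdict: equivalent


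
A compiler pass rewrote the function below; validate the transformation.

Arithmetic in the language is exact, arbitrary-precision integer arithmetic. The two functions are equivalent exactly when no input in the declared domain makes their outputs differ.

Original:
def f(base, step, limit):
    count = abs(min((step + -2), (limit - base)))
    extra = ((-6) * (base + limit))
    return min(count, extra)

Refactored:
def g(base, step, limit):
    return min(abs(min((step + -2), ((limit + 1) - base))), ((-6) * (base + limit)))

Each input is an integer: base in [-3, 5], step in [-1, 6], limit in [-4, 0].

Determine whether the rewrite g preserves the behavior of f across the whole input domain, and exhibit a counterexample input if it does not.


There is a counterexample at base=-3, step=2, limit=-4: 1 on one side, 0 on the other.
f: count := 1 | extra := 42 | result 1
g: result 0
verdict: not equivalent; witness: base=-3, step=2, limit=-4


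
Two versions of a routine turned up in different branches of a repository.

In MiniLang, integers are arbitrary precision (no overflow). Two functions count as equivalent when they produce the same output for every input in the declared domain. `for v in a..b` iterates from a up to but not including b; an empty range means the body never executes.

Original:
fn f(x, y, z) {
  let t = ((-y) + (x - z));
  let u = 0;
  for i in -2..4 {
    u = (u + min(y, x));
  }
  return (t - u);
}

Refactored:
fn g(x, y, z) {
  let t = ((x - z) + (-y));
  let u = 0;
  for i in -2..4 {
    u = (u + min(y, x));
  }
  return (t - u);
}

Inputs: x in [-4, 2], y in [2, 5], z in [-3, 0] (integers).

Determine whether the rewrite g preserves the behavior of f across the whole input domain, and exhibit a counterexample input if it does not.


Comparing the listings, the differences include: same computation, different form.
As a probe, take x=0, y=2, z=-2: f runs t = 0; u = 0; [i=-2]; u = 0; [i=-1]; u = 0; [i=0]; u = 0; [i=1]; u = 0; [i=2]; u = 0; [i=3]; u = 0; return 0; g runs t = 0; u = 0; [i=-2]; u = 0; [i=-1]; u = 0; [i=0]; u = 0; [i=1]; u = 0; [i=2]; u = 0; [i=3]; u = 0; return 0; both end at 0.
Every one of the 112 inputs gives matching results.
verdict: equivalent


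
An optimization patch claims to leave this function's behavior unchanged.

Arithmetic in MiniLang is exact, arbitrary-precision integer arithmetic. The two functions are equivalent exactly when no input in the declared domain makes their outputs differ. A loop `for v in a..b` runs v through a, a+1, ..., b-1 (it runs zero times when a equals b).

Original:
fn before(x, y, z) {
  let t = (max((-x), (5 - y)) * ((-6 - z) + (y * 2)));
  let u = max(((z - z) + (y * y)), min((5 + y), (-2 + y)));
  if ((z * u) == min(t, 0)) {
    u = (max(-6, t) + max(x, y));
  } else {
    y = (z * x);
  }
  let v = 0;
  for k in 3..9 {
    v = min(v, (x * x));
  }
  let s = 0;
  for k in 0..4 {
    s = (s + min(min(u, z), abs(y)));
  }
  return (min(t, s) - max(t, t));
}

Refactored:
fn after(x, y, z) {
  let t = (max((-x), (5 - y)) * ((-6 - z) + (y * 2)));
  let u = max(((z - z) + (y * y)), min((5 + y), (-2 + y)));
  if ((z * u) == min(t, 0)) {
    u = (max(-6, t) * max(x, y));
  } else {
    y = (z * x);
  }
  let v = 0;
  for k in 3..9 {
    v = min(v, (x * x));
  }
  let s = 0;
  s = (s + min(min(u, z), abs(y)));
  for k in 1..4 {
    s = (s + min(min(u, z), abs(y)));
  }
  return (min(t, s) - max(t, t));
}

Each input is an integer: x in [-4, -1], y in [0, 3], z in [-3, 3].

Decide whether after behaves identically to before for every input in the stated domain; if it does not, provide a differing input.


Evaluate both at x=-4, y=2, z=-1.
before: t = -4; u = 4; ((z * u) == min(t, 0)) -> true; u = -2; v = 0; [k=3]; v = 0; [k=4]; v = 0; [k=5]; v = 0; [k=6]; v = 0; [k=7]; v = 0; [k=8]; v = 0; s = 0; [k=0]; s = -2; [k=1]; s = -4; [k=2]; s = -6; [k=3]; s = -8; return -4
after: t = -4; u = 4; ((z * u) == min(t, 0)) -> true; u = -8; v = 0; [k=3]; v = 0; [k=4]; v = 0; [k=5]; v = 0; [k=6]; v = 0; [k=7]; v = 0; [k=8]; v = 0; s = 0; s = -8; [k=1]; s = -16; [k=2]; s = -24; [k=3]; s = -32; return -28
-4 != -28, so the rewrite changes behavior.
verdict: not equivalent; witness: x=-4, y=2, z=-1


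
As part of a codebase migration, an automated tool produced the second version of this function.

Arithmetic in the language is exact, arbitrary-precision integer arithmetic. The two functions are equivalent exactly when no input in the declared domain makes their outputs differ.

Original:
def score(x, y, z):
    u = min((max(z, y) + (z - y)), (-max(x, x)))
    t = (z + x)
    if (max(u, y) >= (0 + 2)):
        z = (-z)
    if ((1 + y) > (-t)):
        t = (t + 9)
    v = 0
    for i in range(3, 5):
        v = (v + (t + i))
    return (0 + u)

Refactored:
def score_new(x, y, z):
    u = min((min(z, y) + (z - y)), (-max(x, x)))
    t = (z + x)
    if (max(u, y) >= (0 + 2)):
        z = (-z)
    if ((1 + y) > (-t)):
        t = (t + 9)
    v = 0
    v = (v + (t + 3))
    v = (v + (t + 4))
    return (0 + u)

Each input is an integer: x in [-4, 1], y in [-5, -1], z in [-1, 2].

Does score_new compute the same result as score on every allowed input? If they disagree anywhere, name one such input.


Try x=-4, y=-5, z=-1.
score: u becomes 3; next t becomes -5; next (max(u, y) >= (0 + 2)) evaluates to true; next z becomes 1; next ((1 + y) > (-t)) evaluates to false; next v becomes 0; next at i=3:; next v becomes -2; next at i=4:; next v becomes -3; next final value 3
score_new: u becomes -1; next t becomes -5; next (max(u, y) >= (0 + 2)) evaluates to false; next ((1 + y) > (-t)) evaluates to false; next v becomes 0; next v becomes -2; next v becomes -3; next final value -1
3 != -1, so the rewrite changes behavior.
verdict: not equivalent; witness: x=-4, y=-5, z=-1


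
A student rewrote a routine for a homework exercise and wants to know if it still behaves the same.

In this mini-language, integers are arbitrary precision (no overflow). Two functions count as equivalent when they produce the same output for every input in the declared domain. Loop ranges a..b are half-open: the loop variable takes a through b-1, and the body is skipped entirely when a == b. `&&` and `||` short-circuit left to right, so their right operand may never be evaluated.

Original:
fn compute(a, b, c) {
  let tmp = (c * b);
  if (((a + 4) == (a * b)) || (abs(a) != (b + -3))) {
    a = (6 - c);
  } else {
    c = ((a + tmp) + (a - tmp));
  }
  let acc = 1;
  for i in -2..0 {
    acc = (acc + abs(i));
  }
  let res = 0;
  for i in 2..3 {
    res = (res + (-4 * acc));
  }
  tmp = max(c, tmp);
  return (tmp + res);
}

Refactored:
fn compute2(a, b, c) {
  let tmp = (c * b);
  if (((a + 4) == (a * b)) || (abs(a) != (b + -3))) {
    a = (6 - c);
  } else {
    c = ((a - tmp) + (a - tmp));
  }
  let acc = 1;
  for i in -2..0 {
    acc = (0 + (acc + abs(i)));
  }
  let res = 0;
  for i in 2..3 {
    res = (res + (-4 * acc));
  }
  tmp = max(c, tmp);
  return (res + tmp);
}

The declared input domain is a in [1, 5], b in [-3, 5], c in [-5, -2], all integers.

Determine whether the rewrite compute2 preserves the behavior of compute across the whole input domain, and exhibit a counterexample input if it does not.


Consider the input a=1, b=4, c=-5.
compute: tmp becomes -20; next (((a + 4) == (a * b)) || (abs(a) != (b + -3))) evaluates to false; next c becomes 2; next acc becomes 1; next at i=-2:; next acc becomes 3; next at i=-1:; next acc becomes 4; next res becomes 0; next at i=2:; next res becomes -16; next tmp becomes 2; next final value -14
compute2: tmp becomes -20; next (((a + 4) == (a * b)) || (abs(a) != (b + -3))) evaluates to false; next c becomes 42; next acc becomes 1; next at i=-2:; next acc becomes 3; next at i=-1:; next acc becomes 4; next res becomes 0; next at i=2:; next res becomes -16; next tmp becomes 42; next final value 26
-14 and 26 differ, so these are not the same function on this domain.
verdict: not equivalent; witness: a=1, b=4, c=-5


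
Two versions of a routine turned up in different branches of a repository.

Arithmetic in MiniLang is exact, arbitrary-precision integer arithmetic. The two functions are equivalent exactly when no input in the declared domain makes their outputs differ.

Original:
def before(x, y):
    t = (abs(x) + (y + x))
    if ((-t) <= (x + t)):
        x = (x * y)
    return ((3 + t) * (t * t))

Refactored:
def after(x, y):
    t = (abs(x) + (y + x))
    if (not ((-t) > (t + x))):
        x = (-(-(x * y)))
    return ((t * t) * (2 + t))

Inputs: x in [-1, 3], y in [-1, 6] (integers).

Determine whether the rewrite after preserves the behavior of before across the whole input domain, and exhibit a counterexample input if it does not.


Not equivalent: x=-1, y=-1 separates them (2 vs 1).
before: t = -1; ((-t) <= (x + t)) -> false; return 2
after: t = -1; (not ((-t) > (t + x))) -> false; return 1
verdict: not equivalent; witness: x=-1, y=-1


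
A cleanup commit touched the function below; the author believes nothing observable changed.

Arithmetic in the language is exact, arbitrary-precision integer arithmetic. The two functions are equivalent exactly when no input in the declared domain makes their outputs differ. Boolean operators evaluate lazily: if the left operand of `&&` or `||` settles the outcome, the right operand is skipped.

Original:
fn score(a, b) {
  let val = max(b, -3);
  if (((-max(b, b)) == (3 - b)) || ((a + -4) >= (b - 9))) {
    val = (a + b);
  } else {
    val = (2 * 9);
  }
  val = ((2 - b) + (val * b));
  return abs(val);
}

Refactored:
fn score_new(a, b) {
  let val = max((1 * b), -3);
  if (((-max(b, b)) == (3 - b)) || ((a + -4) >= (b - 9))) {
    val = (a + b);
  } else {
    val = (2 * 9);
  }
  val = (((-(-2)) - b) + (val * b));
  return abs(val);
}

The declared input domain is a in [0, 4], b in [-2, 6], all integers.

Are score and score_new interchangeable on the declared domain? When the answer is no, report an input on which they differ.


Equivalent — the differences include constant usage differs; arithmetic usage differs, yet no declared input distinguishes the two.
As a probe, take a=4, b=-2: score runs val becomes -2; next (((-max(b, b)) == (3 - b)) || ((a + -4) >= (b - 9))) evaluates to true; next val becomes 2; next val becomes 0; next final value 0; score_new runs val becomes -2; next (((-max(b, b)) == (3 - b)) || ((a + -4) >= (b - 9))) evaluates to true; next val becomes 2; next val becomes 0; next final value 0; both end at 0.
Every one of the 45 inputs gives matching results.
verdict: equivalent


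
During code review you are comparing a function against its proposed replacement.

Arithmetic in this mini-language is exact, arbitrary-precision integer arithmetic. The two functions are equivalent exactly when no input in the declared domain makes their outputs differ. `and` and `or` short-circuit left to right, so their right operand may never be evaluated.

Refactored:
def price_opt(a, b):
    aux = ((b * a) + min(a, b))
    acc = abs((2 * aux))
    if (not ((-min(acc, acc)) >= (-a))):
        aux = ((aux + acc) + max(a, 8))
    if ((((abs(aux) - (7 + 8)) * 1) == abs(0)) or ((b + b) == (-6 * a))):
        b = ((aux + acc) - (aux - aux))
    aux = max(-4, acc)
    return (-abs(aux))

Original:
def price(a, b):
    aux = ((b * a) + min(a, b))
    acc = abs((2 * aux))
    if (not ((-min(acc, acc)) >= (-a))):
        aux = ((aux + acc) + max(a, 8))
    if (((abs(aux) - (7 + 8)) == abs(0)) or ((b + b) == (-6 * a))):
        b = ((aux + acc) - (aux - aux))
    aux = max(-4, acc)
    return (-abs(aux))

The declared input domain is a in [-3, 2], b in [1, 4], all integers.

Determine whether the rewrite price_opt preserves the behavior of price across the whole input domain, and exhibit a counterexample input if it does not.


Side by side, the visible changes include: constant usage differs; also arithmetic usage differs.
Tracing a=-1, b=4: price: aux becomes -5; next acc becomes 10; next (not ((-min(acc, acc)) >= (-a))) evaluates to true; next aux becomes 13; next (((abs(aux) - (7 + 8)) == abs(0)) or ((b + b) == (-6 * a))) evaluates to false; next aux becomes 10; next final value -10 | price_opt: aux becomes -5; next acc becomes 10; next (not ((-min(acc, acc)) >= (-a))) evaluates to true; next aux becomes 13; next ((((abs(aux) - (7 + 8)) * 1) == abs(0)) or ((b + b) == (-6 * a))) evaluates to false; next aux becomes 10; next final value -10 — matching result -10.
An exhaustive pass over the 24 declared inputs shows identical outputs.
verdict: equivalent


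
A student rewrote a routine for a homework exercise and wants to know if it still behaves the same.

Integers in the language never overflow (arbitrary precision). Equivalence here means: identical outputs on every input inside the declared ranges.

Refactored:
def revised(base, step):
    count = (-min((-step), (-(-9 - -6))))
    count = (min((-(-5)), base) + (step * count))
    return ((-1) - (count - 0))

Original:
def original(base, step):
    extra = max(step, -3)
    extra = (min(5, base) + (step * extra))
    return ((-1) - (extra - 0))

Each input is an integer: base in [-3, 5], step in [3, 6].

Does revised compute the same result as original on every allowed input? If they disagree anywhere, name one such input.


Comparing the listings, the differences include: constant usage differs; local variable names differ; min/max/abs usage differs; arithmetic usage differs.
Tracing base=3, step=5: original: extra = 5; extra = 28; return -29 | revised: count = 5; count = 28; return -29 — matching result -29.
Every one of the 36 inputs gives matching results.
verdict: equivalent


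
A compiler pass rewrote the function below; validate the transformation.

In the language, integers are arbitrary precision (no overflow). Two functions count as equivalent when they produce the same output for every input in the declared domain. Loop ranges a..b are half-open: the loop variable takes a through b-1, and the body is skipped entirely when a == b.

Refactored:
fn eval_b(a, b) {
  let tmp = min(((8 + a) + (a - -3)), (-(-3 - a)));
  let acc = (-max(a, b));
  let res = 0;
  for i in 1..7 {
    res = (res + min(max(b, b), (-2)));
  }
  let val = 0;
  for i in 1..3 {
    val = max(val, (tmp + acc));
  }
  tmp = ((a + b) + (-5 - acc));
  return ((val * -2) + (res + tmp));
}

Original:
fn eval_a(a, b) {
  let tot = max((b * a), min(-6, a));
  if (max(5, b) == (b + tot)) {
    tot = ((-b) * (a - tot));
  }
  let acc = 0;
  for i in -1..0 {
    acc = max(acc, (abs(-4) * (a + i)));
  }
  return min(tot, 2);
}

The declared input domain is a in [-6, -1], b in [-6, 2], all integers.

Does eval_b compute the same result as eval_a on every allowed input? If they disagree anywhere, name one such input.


At a=-6, b=-6: eval_a gives 2, eval_b gives -65.
verdict: not equivalent; witness: a=-6, b=-6


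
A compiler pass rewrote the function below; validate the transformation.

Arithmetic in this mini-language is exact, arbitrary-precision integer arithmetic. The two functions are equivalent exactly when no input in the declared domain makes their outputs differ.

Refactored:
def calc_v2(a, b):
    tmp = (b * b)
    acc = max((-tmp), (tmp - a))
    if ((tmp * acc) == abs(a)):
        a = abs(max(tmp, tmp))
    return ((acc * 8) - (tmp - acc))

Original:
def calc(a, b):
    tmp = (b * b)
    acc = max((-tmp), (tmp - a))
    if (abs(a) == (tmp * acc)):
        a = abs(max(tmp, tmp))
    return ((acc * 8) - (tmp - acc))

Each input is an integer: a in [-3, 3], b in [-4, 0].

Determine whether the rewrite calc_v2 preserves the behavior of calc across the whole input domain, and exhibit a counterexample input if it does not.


The two versions differ — the changes include same computation, different form.
Spot check at a=-2, b=-3 — calc: tmp := 9 | acc := 11 | (abs(a) == (tmp * acc)): false | result 90. calc_v2: tmp := 9 | acc := 11 | ((tmp * acc) == abs(a)): false | result 90. Both give 90.
Sweeping the whole domain (35 inputs) finds no disagreement.
verdict: equivalent


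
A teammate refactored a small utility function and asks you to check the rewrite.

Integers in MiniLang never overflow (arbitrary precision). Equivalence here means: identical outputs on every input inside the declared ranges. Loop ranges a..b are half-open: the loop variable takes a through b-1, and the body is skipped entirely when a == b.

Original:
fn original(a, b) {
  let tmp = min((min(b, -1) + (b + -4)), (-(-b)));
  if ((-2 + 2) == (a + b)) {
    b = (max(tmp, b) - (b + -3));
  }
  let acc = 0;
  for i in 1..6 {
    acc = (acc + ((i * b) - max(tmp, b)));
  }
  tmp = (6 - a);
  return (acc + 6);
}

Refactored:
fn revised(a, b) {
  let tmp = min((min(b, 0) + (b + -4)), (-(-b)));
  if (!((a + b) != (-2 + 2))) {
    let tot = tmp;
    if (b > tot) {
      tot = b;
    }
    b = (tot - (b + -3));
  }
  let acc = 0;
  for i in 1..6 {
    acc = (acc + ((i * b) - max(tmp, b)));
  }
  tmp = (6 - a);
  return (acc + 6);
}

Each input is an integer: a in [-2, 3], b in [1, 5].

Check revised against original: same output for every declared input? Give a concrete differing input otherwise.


Equivalent. The one real change (`-1` became `0`) has no effect anywhere in the declared ranges.
Checked all 30 inputs in the declared domain: the outputs agree on every one.
Spot check at a=3, b=4 — original: tmp = -1; ((-2 + 2) == (a + b)) -> false; acc = 0; [i=1]; acc = 0; [i=2]; acc = 4; [i=3]; acc = 12; [i=4]; acc = 24; [i=5]; acc = 40; tmp = 3; return 46. revised: tmp = 0; (!((a + b) != (-2 + 2))) -> false; acc = 0; [i=1]; acc = 0; [i=2]; acc = 4; [i=3]; acc = 12; [i=4]; acc = 24; [i=5]; acc = 40; tmp = 3; return 46. Both give 46.
verdict: equivalent


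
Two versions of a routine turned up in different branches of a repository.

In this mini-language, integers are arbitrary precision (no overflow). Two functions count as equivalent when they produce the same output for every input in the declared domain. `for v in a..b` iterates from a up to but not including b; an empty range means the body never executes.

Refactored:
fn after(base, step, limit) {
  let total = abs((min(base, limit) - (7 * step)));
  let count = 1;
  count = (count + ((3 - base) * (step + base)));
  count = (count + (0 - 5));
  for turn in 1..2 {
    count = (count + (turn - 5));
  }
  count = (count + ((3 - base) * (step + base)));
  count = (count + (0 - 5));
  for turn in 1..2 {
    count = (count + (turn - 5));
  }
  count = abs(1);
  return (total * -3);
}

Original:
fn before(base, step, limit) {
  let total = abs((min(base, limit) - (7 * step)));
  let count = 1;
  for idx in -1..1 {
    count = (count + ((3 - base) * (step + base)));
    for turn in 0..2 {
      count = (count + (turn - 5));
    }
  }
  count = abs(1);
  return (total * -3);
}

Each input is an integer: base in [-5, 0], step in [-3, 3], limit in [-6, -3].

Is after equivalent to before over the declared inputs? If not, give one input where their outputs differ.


Changes here: statement counts differ, plus constant usage differs, plus arithmetic usage differs, plus loop structure differs, plus local variable names differ; the full 168-point sweep finds no disagreement.
verdict: equivalent


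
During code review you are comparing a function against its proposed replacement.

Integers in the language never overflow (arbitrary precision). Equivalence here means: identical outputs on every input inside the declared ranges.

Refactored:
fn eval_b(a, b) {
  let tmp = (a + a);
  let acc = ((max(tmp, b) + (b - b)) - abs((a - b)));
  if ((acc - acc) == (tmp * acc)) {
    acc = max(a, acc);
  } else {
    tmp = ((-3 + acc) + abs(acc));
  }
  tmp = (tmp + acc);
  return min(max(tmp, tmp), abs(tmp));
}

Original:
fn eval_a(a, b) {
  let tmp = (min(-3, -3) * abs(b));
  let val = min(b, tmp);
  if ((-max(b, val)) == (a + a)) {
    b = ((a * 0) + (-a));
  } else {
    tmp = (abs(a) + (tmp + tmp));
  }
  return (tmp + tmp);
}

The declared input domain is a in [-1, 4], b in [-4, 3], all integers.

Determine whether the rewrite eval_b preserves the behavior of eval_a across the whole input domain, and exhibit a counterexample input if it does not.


The rewrite breaks on a=-1, b=-4, where the results are -46 and -8.
eval_a: tmp := -12 | val := -12 | ((-max(b, val)) == (a + a)): false | tmp := -23 | result -46
eval_b: tmp := -2 | acc := -5 | ((acc - acc) == (tmp * acc)): false | tmp := -3 | tmp := -8 | result -8
verdict: not equivalent; witness: a=-1, b=-4


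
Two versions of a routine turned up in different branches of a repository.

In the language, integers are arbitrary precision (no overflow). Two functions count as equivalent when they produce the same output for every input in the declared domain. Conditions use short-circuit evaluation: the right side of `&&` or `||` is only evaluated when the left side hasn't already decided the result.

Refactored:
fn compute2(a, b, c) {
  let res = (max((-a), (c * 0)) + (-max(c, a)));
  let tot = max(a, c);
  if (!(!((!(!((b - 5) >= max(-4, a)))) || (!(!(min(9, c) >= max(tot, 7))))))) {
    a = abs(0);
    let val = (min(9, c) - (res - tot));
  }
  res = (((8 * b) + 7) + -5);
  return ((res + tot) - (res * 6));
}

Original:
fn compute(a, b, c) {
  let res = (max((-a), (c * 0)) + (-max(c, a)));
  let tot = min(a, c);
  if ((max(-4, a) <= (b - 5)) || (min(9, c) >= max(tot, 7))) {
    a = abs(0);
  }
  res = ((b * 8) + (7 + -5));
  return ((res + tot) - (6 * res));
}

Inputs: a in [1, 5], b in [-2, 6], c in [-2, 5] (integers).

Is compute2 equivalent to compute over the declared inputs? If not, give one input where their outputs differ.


Evaluate both at a=1, b=-2, c=-2.
compute: res := -1 | tot := -2 | ((max(-4, a) <= (b - 5)) || (min(9, c) >= max(tot, 7))): false | res := -14 | result 68
compute2: res := -1 | tot := 1 | (!(!((!(!((b - 5) >= max(-4, a)))) || (!(!(min(9, c) >= max(tot, 7))))))): false | res := -14 | result 71
68 and 71 differ, so these are not the same function on this domain.
verdict: not equivalent; witness: a=1, b=-2, c=-2


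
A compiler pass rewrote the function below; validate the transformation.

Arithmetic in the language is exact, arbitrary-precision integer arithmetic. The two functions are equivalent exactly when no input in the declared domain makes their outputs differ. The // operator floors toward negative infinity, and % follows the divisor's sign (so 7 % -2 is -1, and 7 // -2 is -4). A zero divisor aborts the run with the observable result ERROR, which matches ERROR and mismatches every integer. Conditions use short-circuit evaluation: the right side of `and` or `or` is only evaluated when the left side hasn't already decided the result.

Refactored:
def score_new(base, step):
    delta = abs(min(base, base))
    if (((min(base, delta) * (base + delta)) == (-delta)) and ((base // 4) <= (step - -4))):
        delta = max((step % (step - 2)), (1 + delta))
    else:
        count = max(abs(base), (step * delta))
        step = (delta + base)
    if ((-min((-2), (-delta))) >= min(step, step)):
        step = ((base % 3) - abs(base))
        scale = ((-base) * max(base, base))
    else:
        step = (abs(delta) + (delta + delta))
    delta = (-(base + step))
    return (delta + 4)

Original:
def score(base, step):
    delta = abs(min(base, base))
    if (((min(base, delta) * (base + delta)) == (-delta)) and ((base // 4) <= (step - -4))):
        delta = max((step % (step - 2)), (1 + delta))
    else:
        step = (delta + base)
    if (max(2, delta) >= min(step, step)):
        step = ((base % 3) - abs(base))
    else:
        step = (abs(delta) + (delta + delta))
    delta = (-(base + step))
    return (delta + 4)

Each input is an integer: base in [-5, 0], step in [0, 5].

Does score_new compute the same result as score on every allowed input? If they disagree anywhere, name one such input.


The two versions differ — the changes include statement counts differ; also min/max/abs usage differs; also local variable names differ; also arithmetic usage differs.
Tracing base=-1, step=5: score: delta=1, then (((min(base, delta) * (base + delta)) == (-delta)) and ((base // 4) <= (step - -4))) is false, then step=0, then (max(2, delta) >= min(step, step)) is true, then step=1, then delta=0, then returns 4 | score_new: delta=1, then (((min(base, delta) * (base + delta)) == (-delta)) and ((base // 4) <= (step - -4))) is false, then count=5, then step=0, then ((-min((-2), (-delta))) >= min(step, step)) is true, then step=1, then scale=-1, then delta=0, then returns 4 — matching result 4.
Across all 36 domain points the two functions coincide.
verdict: equivalent


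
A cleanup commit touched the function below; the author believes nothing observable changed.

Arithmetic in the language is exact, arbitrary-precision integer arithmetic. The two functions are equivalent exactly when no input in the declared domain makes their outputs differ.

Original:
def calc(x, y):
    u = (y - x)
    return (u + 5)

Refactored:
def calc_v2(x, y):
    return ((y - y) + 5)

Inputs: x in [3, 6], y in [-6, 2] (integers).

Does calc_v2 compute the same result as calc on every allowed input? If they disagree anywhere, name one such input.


Consider the input x=3, y=-6.
calc: u=-9, then returns -4
calc_v2: returns 5
-4 != 5, so the rewrite changes behavior.
verdict: not equivalent; witness: x=3, y=-6


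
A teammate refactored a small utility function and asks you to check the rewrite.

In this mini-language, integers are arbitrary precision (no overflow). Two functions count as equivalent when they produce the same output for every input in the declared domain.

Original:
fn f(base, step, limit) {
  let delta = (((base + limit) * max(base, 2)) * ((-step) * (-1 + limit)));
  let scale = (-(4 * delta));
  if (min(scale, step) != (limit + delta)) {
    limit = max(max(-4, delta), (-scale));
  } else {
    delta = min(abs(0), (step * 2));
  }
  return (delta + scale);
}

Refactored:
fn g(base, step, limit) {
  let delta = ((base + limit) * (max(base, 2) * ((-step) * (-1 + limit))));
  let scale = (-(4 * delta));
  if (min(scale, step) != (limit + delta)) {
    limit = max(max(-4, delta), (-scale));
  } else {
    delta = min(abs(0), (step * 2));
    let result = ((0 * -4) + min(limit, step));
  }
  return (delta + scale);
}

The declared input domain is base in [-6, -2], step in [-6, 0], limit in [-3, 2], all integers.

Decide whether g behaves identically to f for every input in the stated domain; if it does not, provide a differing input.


Equivalent. There is a behavioral-looking edit here, yet the outcome never shifts on this domain.
Every one of the 210 inputs gives matching results.
As a probe, take base=-6, step=-2, limit=1: f runs delta=0, then scale=0, then (min(scale, step) != (limit + delta)) is true, then limit=0, then returns 0; g runs delta=0, then scale=0, then (min(scale, step) != (limit + delta)) is true, then limit=0, then returns 0; both end at 0.
verdict: equivalent


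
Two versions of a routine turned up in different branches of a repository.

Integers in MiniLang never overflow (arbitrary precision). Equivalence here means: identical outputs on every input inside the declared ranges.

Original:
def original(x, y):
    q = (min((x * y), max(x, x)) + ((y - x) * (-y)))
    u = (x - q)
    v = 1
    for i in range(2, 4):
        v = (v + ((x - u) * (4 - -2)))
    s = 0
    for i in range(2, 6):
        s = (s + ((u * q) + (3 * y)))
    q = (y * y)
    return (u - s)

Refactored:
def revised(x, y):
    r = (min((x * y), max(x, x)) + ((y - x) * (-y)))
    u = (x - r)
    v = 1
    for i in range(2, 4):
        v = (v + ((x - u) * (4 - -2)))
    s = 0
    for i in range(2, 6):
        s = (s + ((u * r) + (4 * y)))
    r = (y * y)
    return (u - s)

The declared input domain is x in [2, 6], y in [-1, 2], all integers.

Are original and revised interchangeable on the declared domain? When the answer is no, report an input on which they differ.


Take x=2, y=-1.
original: q := -5 | u := 7 | v := 1 | iter i=2: | v := -29 | iter i=3: | v := -59 | s := 0 | iter i=2: | s := -38 | iter i=3: | s := -76 | iter i=4: | s := -114 | iter i=5: | s := -152 | q := 1 | result 159
revised: r := -5 | u := 7 | v := 1 | iter i=2: | v := -29 | iter i=3: | v := -59 | s := 0 | iter i=2: | s := -39 | iter i=3: | s := -78 | iter i=4: | s := -117 | iter i=5: | s := -156 | r := 1 | result 163
159 against 163: the behavior changed.
verdict: not equivalent; witness: x=2, y=-1


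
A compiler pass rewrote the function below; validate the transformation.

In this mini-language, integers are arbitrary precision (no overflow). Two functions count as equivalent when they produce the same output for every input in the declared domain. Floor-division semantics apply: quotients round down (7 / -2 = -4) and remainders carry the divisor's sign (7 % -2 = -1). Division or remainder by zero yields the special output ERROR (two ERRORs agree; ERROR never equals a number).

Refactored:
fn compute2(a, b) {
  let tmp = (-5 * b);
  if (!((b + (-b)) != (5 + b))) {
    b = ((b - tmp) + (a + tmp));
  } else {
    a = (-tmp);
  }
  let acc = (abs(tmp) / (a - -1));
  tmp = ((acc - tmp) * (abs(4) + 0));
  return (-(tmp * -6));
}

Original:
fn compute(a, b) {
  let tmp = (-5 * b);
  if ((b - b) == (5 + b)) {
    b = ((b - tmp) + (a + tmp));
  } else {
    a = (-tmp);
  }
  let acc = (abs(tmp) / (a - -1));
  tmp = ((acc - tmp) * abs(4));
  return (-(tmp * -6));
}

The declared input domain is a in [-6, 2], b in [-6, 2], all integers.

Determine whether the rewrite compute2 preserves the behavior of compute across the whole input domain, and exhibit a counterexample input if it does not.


The two versions differ — the changes include constant usage differs, and arithmetic usage differs, and comparison usage differs, and boolean connective usage differs.
Tracing a=-6, b=-2: compute: tmp = 10; ((b - b) == (5 + b)) -> false; a = -10; acc = -2; tmp = -48; return -288 | compute2: tmp = 10; (!((b + (-b)) != (5 + b))) -> false; a = -10; acc = -2; tmp = -48; return -288 — matching result -288.
Checked all 81 inputs in the declared domain: the outputs agree on every one.
verdict: equivalent


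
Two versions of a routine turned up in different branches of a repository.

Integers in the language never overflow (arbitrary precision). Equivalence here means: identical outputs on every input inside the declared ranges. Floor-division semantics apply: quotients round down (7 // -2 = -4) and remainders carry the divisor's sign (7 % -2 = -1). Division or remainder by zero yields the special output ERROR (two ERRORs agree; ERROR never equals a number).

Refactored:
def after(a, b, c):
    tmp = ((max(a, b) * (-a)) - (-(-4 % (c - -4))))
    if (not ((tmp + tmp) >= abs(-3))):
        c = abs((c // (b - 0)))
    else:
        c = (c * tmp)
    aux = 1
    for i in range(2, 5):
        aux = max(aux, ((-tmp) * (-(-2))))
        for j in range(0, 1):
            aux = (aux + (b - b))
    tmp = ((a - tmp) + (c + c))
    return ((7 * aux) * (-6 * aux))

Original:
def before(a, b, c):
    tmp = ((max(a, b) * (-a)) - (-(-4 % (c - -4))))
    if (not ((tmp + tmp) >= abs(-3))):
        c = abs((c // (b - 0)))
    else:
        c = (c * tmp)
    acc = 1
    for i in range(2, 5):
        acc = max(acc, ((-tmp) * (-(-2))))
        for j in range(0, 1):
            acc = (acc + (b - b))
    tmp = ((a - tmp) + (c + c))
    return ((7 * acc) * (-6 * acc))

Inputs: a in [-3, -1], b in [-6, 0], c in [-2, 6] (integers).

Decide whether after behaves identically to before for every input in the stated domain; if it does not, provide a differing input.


The two are interchangeable: local variable names differ, and every declared input agrees.
One worked example (a=-3, b=-3, c=-2) — before: tmp=-9, then (not ((tmp + tmp) >= abs(-3))) is true, then c=0, then acc=1, then (i=2), then acc=18, then (j=0), then acc=18, then (i=3), then acc=18, then (j=0), then acc=18, then (i=4), then acc=18, then (j=0), then acc=18, then tmp=6, then returns -13608; after: tmp=-9, then (not ((tmp + tmp) >= abs(-3))) is true, then c=0, then aux=1, then (i=2), then aux=18, then (j=0), then aux=18, then (i=3), then aux=18, then (j=0), then aux=18, then (i=4), then aux=18, then (j=0), then aux=18, then tmp=6, then returns -13608; agreement on -13608.
Every one of the 189 inputs gives matching results.
verdict: equivalent
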